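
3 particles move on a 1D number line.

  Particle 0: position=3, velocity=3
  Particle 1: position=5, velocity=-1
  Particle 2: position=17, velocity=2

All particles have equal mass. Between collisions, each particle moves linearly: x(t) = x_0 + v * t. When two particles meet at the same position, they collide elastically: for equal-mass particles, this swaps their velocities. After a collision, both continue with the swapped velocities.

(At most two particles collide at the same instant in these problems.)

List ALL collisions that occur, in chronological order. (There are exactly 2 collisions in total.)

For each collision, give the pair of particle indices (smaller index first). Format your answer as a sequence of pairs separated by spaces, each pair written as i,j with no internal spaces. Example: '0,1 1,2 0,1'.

Collision at t=1/2: particles 0 and 1 swap velocities; positions: p0=9/2 p1=9/2 p2=18; velocities now: v0=-1 v1=3 v2=2
Collision at t=14: particles 1 and 2 swap velocities; positions: p0=-9 p1=45 p2=45; velocities now: v0=-1 v1=2 v2=3

Answer: 0,1 1,2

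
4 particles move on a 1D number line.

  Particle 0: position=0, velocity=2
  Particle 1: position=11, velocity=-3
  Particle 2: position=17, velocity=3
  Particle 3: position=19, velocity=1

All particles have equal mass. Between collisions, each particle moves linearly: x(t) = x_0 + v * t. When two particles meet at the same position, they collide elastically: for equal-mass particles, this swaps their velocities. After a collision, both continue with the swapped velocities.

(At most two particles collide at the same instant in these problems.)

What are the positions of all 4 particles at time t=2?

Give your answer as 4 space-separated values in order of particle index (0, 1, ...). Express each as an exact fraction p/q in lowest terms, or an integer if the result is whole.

Collision at t=1: particles 2 and 3 swap velocities; positions: p0=2 p1=8 p2=20 p3=20; velocities now: v0=2 v1=-3 v2=1 v3=3
Advance to t=2 (no further collisions before then); velocities: v0=2 v1=-3 v2=1 v3=3; positions = 4 5 21 23

Answer: 4 5 21 23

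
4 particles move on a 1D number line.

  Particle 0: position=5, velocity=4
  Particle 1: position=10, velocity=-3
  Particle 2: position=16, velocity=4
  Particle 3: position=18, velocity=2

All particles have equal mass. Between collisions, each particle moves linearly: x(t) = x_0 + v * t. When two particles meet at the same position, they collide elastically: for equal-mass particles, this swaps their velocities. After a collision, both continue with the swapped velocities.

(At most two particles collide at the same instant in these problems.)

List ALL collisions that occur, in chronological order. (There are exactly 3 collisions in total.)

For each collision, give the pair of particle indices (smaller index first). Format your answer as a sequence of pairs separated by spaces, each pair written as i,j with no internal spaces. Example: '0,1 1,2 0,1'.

Answer: 0,1 2,3 1,2

Derivation:
Collision at t=5/7: particles 0 and 1 swap velocities; positions: p0=55/7 p1=55/7 p2=132/7 p3=136/7; velocities now: v0=-3 v1=4 v2=4 v3=2
Collision at t=1: particles 2 and 3 swap velocities; positions: p0=7 p1=9 p2=20 p3=20; velocities now: v0=-3 v1=4 v2=2 v3=4
Collision at t=13/2: particles 1 and 2 swap velocities; positions: p0=-19/2 p1=31 p2=31 p3=42; velocities now: v0=-3 v1=2 v2=4 v3=4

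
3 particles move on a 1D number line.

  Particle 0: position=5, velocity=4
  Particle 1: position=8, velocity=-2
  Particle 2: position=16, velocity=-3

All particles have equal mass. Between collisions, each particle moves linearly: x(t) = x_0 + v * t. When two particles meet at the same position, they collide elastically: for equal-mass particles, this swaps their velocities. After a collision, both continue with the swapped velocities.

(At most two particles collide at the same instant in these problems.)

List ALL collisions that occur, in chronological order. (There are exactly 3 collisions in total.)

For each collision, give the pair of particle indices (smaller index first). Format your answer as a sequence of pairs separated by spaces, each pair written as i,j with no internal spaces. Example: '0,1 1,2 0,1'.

Answer: 0,1 1,2 0,1

Derivation:
Collision at t=1/2: particles 0 and 1 swap velocities; positions: p0=7 p1=7 p2=29/2; velocities now: v0=-2 v1=4 v2=-3
Collision at t=11/7: particles 1 and 2 swap velocities; positions: p0=34/7 p1=79/7 p2=79/7; velocities now: v0=-2 v1=-3 v2=4
Collision at t=8: particles 0 and 1 swap velocities; positions: p0=-8 p1=-8 p2=37; velocities now: v0=-3 v1=-2 v2=4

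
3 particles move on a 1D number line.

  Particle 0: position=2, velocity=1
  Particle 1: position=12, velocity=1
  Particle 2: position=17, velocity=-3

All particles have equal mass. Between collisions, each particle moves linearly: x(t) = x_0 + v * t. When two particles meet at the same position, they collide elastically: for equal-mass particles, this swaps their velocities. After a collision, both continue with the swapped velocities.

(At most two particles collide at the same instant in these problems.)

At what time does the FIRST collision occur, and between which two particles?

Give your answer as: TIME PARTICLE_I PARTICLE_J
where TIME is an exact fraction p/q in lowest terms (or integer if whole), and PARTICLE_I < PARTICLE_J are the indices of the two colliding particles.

Answer: 5/4 1 2

Derivation:
Pair (0,1): pos 2,12 vel 1,1 -> not approaching (rel speed 0 <= 0)
Pair (1,2): pos 12,17 vel 1,-3 -> gap=5, closing at 4/unit, collide at t=5/4
Earliest collision: t=5/4 between 1 and 2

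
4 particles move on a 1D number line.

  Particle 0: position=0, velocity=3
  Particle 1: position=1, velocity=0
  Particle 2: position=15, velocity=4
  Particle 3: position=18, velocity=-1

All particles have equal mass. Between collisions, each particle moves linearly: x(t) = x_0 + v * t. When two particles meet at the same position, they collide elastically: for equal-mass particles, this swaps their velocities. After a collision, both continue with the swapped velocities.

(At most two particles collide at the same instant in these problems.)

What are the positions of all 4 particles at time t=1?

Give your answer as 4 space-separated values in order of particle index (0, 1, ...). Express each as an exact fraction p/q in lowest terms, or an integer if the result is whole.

Collision at t=1/3: particles 0 and 1 swap velocities; positions: p0=1 p1=1 p2=49/3 p3=53/3; velocities now: v0=0 v1=3 v2=4 v3=-1
Collision at t=3/5: particles 2 and 3 swap velocities; positions: p0=1 p1=9/5 p2=87/5 p3=87/5; velocities now: v0=0 v1=3 v2=-1 v3=4
Advance to t=1 (no further collisions before then); velocities: v0=0 v1=3 v2=-1 v3=4; positions = 1 3 17 19

Answer: 1 3 17 19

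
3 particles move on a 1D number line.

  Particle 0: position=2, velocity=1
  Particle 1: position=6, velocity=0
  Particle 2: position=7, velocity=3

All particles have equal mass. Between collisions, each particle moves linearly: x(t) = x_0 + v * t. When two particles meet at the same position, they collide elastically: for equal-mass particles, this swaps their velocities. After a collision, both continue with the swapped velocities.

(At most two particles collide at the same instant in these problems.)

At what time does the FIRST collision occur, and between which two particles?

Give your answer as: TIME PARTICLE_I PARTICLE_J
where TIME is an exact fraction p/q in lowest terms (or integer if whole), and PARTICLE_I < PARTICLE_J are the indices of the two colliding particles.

Answer: 4 0 1

Derivation:
Pair (0,1): pos 2,6 vel 1,0 -> gap=4, closing at 1/unit, collide at t=4
Pair (1,2): pos 6,7 vel 0,3 -> not approaching (rel speed -3 <= 0)
Earliest collision: t=4 between 0 and 1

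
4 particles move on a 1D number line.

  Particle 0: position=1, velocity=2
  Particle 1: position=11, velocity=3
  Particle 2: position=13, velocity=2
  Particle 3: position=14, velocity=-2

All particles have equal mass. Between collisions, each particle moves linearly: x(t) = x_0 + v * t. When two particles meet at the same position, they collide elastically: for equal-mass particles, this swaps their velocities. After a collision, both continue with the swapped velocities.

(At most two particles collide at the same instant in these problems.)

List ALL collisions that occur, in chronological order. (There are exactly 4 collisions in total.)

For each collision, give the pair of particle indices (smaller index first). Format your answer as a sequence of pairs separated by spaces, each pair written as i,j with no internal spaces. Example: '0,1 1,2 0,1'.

Collision at t=1/4: particles 2 and 3 swap velocities; positions: p0=3/2 p1=47/4 p2=27/2 p3=27/2; velocities now: v0=2 v1=3 v2=-2 v3=2
Collision at t=3/5: particles 1 and 2 swap velocities; positions: p0=11/5 p1=64/5 p2=64/5 p3=71/5; velocities now: v0=2 v1=-2 v2=3 v3=2
Collision at t=2: particles 2 and 3 swap velocities; positions: p0=5 p1=10 p2=17 p3=17; velocities now: v0=2 v1=-2 v2=2 v3=3
Collision at t=13/4: particles 0 and 1 swap velocities; positions: p0=15/2 p1=15/2 p2=39/2 p3=83/4; velocities now: v0=-2 v1=2 v2=2 v3=3

Answer: 2,3 1,2 2,3 0,1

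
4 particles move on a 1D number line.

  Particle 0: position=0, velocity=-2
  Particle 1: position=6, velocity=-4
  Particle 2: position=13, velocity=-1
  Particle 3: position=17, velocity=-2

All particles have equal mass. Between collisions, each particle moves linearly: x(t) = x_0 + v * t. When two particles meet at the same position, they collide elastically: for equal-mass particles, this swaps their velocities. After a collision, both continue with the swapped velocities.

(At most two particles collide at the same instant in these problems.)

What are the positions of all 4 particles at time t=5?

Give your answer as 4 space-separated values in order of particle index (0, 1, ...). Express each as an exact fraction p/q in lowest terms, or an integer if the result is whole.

Collision at t=3: particles 0 and 1 swap velocities; positions: p0=-6 p1=-6 p2=10 p3=11; velocities now: v0=-4 v1=-2 v2=-1 v3=-2
Collision at t=4: particles 2 and 3 swap velocities; positions: p0=-10 p1=-8 p2=9 p3=9; velocities now: v0=-4 v1=-2 v2=-2 v3=-1
Advance to t=5 (no further collisions before then); velocities: v0=-4 v1=-2 v2=-2 v3=-1; positions = -14 -10 7 8

Answer: -14 -10 7 8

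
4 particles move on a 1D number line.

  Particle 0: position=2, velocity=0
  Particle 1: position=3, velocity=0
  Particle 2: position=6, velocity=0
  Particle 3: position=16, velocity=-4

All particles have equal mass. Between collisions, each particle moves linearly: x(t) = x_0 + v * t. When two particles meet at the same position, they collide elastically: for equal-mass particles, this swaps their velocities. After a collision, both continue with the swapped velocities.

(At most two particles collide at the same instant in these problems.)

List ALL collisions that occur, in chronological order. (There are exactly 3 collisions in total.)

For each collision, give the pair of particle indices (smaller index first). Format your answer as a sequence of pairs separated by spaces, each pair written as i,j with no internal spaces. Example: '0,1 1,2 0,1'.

Answer: 2,3 1,2 0,1

Derivation:
Collision at t=5/2: particles 2 and 3 swap velocities; positions: p0=2 p1=3 p2=6 p3=6; velocities now: v0=0 v1=0 v2=-4 v3=0
Collision at t=13/4: particles 1 and 2 swap velocities; positions: p0=2 p1=3 p2=3 p3=6; velocities now: v0=0 v1=-4 v2=0 v3=0
Collision at t=7/2: particles 0 and 1 swap velocities; positions: p0=2 p1=2 p2=3 p3=6; velocities now: v0=-4 v1=0 v2=0 v3=0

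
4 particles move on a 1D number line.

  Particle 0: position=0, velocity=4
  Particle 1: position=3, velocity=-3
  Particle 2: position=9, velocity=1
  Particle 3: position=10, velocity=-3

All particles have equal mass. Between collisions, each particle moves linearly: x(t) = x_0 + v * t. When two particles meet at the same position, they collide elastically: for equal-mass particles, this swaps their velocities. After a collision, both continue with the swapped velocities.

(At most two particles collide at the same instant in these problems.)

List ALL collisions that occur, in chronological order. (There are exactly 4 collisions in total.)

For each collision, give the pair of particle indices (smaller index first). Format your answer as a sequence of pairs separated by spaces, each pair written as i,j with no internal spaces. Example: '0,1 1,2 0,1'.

Collision at t=1/4: particles 2 and 3 swap velocities; positions: p0=1 p1=9/4 p2=37/4 p3=37/4; velocities now: v0=4 v1=-3 v2=-3 v3=1
Collision at t=3/7: particles 0 and 1 swap velocities; positions: p0=12/7 p1=12/7 p2=61/7 p3=66/7; velocities now: v0=-3 v1=4 v2=-3 v3=1
Collision at t=10/7: particles 1 and 2 swap velocities; positions: p0=-9/7 p1=40/7 p2=40/7 p3=73/7; velocities now: v0=-3 v1=-3 v2=4 v3=1
Collision at t=3: particles 2 and 3 swap velocities; positions: p0=-6 p1=1 p2=12 p3=12; velocities now: v0=-3 v1=-3 v2=1 v3=4

Answer: 2,3 0,1 1,2 2,3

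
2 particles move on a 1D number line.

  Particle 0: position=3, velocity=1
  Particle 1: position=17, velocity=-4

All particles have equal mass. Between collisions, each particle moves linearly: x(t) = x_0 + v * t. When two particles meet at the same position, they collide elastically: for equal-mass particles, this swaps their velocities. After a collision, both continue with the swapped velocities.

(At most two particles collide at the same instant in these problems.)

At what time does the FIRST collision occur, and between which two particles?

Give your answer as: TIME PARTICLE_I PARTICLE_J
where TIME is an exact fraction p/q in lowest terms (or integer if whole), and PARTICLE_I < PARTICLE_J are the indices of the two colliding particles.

Answer: 14/5 0 1

Derivation:
Pair (0,1): pos 3,17 vel 1,-4 -> gap=14, closing at 5/unit, collide at t=14/5
Earliest collision: t=14/5 between 0 and 1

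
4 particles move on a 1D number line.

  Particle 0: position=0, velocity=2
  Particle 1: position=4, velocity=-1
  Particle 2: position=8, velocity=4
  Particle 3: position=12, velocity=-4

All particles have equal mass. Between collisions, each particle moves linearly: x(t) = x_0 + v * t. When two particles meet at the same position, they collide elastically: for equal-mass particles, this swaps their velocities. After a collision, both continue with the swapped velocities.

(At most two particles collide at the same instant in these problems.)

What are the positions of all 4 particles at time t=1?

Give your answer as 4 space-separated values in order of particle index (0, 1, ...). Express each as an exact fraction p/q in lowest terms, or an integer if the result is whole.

Answer: 2 3 8 12

Derivation:
Collision at t=1/2: particles 2 and 3 swap velocities; positions: p0=1 p1=7/2 p2=10 p3=10; velocities now: v0=2 v1=-1 v2=-4 v3=4
Advance to t=1 (no further collisions before then); velocities: v0=2 v1=-1 v2=-4 v3=4; positions = 2 3 8 12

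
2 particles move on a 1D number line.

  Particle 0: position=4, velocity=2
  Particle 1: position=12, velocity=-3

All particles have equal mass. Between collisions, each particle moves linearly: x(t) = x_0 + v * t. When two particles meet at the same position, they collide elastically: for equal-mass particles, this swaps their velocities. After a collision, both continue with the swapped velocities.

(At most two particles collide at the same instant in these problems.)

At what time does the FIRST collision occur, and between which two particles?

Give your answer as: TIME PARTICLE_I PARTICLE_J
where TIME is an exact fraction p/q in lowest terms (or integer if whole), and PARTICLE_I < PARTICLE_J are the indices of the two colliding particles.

Pair (0,1): pos 4,12 vel 2,-3 -> gap=8, closing at 5/unit, collide at t=8/5
Earliest collision: t=8/5 between 0 and 1

Answer: 8/5 0 1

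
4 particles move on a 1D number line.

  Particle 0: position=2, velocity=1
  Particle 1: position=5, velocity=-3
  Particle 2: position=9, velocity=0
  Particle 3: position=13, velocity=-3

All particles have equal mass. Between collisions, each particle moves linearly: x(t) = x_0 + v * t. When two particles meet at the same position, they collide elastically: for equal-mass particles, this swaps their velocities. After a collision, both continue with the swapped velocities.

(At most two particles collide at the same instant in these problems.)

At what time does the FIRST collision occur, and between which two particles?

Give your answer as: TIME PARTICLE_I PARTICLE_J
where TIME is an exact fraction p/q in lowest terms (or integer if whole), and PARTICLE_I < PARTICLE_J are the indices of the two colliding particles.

Answer: 3/4 0 1

Derivation:
Pair (0,1): pos 2,5 vel 1,-3 -> gap=3, closing at 4/unit, collide at t=3/4
Pair (1,2): pos 5,9 vel -3,0 -> not approaching (rel speed -3 <= 0)
Pair (2,3): pos 9,13 vel 0,-3 -> gap=4, closing at 3/unit, collide at t=4/3
Earliest collision: t=3/4 between 0 and 1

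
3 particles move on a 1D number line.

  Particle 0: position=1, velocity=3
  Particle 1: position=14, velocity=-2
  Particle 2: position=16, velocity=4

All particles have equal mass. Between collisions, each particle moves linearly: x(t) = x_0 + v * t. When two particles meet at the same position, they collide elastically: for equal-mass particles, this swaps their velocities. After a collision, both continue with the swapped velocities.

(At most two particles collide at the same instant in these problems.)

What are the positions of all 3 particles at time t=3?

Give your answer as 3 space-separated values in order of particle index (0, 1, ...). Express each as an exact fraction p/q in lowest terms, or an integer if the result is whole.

Answer: 8 10 28

Derivation:
Collision at t=13/5: particles 0 and 1 swap velocities; positions: p0=44/5 p1=44/5 p2=132/5; velocities now: v0=-2 v1=3 v2=4
Advance to t=3 (no further collisions before then); velocities: v0=-2 v1=3 v2=4; positions = 8 10 28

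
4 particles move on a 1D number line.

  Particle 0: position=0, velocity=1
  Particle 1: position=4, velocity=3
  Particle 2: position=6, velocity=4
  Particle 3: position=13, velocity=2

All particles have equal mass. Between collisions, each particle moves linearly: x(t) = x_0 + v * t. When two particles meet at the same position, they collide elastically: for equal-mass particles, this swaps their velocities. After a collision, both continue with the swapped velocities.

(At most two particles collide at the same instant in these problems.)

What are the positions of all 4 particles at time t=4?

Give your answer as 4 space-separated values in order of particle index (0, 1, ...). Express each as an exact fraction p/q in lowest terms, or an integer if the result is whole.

Answer: 4 16 21 22

Derivation:
Collision at t=7/2: particles 2 and 3 swap velocities; positions: p0=7/2 p1=29/2 p2=20 p3=20; velocities now: v0=1 v1=3 v2=2 v3=4
Advance to t=4 (no further collisions before then); velocities: v0=1 v1=3 v2=2 v3=4; positions = 4 16 21 22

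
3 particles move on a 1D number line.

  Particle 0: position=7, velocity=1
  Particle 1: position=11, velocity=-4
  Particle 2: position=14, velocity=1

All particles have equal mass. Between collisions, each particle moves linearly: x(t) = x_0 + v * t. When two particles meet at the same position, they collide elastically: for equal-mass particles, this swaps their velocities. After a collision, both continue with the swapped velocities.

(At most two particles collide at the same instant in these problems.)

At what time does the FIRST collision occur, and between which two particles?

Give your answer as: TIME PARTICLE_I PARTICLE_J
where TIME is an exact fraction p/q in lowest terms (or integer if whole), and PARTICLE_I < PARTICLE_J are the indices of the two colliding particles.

Answer: 4/5 0 1

Derivation:
Pair (0,1): pos 7,11 vel 1,-4 -> gap=4, closing at 5/unit, collide at t=4/5
Pair (1,2): pos 11,14 vel -4,1 -> not approaching (rel speed -5 <= 0)
Earliest collision: t=4/5 between 0 and 1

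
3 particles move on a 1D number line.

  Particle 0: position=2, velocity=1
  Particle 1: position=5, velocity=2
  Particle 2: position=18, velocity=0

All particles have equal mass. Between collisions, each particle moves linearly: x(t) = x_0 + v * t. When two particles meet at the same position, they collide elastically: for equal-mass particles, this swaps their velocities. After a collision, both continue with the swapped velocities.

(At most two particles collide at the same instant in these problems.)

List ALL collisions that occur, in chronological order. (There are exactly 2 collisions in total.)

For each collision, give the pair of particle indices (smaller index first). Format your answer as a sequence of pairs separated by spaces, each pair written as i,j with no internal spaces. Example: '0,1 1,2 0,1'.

Answer: 1,2 0,1

Derivation:
Collision at t=13/2: particles 1 and 2 swap velocities; positions: p0=17/2 p1=18 p2=18; velocities now: v0=1 v1=0 v2=2
Collision at t=16: particles 0 and 1 swap velocities; positions: p0=18 p1=18 p2=37; velocities now: v0=0 v1=1 v2=2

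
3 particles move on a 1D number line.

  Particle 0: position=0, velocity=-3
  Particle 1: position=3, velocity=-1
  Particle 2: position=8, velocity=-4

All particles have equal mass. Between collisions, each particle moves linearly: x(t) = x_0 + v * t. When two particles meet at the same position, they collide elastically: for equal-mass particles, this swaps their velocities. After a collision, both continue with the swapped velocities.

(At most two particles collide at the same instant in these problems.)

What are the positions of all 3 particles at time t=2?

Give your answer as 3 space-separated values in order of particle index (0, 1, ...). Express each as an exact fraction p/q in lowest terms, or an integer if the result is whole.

Answer: -6 0 1

Derivation:
Collision at t=5/3: particles 1 and 2 swap velocities; positions: p0=-5 p1=4/3 p2=4/3; velocities now: v0=-3 v1=-4 v2=-1
Advance to t=2 (no further collisions before then); velocities: v0=-3 v1=-4 v2=-1; positions = -6 0 1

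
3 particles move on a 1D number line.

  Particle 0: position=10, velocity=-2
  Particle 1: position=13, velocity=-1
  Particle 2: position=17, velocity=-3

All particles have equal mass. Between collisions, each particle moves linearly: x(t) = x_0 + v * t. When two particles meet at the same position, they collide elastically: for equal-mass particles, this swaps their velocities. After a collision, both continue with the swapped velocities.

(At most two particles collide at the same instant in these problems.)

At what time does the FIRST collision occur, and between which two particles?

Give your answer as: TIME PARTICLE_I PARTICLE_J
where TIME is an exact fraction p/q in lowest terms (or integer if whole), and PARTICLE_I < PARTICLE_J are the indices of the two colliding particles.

Answer: 2 1 2

Derivation:
Pair (0,1): pos 10,13 vel -2,-1 -> not approaching (rel speed -1 <= 0)
Pair (1,2): pos 13,17 vel -1,-3 -> gap=4, closing at 2/unit, collide at t=2
Earliest collision: t=2 between 1 and 2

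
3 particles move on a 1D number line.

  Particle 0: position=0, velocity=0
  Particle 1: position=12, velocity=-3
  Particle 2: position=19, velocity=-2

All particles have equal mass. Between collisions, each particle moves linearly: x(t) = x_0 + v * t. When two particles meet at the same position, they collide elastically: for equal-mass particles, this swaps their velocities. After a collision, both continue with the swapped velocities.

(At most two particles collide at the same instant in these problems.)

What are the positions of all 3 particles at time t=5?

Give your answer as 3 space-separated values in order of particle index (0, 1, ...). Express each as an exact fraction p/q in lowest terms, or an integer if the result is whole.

Collision at t=4: particles 0 and 1 swap velocities; positions: p0=0 p1=0 p2=11; velocities now: v0=-3 v1=0 v2=-2
Advance to t=5 (no further collisions before then); velocities: v0=-3 v1=0 v2=-2; positions = -3 0 9

Answer: -3 0 9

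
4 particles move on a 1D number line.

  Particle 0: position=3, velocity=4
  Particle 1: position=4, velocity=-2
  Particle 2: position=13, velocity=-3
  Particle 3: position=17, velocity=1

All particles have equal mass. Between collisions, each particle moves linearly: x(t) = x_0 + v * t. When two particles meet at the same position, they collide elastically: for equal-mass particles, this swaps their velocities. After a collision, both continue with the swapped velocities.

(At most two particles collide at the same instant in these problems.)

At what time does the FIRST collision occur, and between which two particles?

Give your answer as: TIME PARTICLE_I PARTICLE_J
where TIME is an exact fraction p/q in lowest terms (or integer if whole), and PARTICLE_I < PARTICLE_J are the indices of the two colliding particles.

Pair (0,1): pos 3,4 vel 4,-2 -> gap=1, closing at 6/unit, collide at t=1/6
Pair (1,2): pos 4,13 vel -2,-3 -> gap=9, closing at 1/unit, collide at t=9
Pair (2,3): pos 13,17 vel -3,1 -> not approaching (rel speed -4 <= 0)
Earliest collision: t=1/6 between 0 and 1

Answer: 1/6 0 1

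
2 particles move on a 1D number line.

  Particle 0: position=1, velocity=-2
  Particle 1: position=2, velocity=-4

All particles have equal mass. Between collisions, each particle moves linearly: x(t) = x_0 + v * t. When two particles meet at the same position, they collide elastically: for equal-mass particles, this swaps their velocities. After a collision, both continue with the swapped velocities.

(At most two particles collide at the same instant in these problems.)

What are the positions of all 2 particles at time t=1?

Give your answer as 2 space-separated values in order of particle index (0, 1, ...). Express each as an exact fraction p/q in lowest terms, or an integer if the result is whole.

Collision at t=1/2: particles 0 and 1 swap velocities; positions: p0=0 p1=0; velocities now: v0=-4 v1=-2
Advance to t=1 (no further collisions before then); velocities: v0=-4 v1=-2; positions = -2 -1

Answer: -2 -1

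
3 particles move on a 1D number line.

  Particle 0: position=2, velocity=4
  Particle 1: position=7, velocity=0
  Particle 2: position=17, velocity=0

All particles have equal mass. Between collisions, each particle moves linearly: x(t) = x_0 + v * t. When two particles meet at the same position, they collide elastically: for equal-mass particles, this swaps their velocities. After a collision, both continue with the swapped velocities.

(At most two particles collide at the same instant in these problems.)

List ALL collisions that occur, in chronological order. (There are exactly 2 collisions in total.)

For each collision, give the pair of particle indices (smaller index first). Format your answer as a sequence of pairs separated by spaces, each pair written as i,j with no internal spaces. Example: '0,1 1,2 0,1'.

Answer: 0,1 1,2

Derivation:
Collision at t=5/4: particles 0 and 1 swap velocities; positions: p0=7 p1=7 p2=17; velocities now: v0=0 v1=4 v2=0
Collision at t=15/4: particles 1 and 2 swap velocities; positions: p0=7 p1=17 p2=17; velocities now: v0=0 v1=0 v2=4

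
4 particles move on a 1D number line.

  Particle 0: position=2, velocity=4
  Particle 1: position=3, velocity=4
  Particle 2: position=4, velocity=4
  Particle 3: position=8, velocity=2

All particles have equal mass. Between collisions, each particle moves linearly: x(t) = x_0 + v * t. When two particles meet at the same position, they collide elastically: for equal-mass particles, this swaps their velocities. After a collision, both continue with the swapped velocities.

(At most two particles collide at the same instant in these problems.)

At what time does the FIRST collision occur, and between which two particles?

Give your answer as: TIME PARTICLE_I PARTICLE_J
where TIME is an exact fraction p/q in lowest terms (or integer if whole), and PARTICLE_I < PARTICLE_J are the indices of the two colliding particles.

Pair (0,1): pos 2,3 vel 4,4 -> not approaching (rel speed 0 <= 0)
Pair (1,2): pos 3,4 vel 4,4 -> not approaching (rel speed 0 <= 0)
Pair (2,3): pos 4,8 vel 4,2 -> gap=4, closing at 2/unit, collide at t=2
Earliest collision: t=2 between 2 and 3

Answer: 2 2 3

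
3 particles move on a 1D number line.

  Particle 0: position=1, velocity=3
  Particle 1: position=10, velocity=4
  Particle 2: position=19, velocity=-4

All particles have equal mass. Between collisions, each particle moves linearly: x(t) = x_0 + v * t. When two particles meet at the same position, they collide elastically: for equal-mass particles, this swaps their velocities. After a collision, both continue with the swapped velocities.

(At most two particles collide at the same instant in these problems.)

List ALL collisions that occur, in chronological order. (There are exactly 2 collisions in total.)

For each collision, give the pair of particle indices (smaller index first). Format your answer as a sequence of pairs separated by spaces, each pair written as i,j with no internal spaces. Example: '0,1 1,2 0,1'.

Answer: 1,2 0,1

Derivation:
Collision at t=9/8: particles 1 and 2 swap velocities; positions: p0=35/8 p1=29/2 p2=29/2; velocities now: v0=3 v1=-4 v2=4
Collision at t=18/7: particles 0 and 1 swap velocities; positions: p0=61/7 p1=61/7 p2=142/7; velocities now: v0=-4 v1=3 v2=4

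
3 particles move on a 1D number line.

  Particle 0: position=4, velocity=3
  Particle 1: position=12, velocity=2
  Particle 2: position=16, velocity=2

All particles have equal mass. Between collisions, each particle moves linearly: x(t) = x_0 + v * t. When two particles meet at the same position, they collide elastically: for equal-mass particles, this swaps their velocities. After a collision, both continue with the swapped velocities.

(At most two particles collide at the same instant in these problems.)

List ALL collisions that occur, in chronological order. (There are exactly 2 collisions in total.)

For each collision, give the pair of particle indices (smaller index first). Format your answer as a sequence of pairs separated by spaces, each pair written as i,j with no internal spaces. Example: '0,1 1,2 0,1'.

Answer: 0,1 1,2

Derivation:
Collision at t=8: particles 0 and 1 swap velocities; positions: p0=28 p1=28 p2=32; velocities now: v0=2 v1=3 v2=2
Collision at t=12: particles 1 and 2 swap velocities; positions: p0=36 p1=40 p2=40; velocities now: v0=2 v1=2 v2=3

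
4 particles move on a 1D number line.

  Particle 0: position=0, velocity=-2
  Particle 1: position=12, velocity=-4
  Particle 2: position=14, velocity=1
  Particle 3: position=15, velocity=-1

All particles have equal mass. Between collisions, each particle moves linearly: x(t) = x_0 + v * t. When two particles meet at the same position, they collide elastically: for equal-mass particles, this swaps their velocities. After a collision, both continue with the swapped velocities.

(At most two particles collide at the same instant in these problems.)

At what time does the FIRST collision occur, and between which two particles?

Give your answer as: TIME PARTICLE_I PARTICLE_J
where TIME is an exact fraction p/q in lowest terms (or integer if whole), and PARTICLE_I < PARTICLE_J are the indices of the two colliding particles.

Answer: 1/2 2 3

Derivation:
Pair (0,1): pos 0,12 vel -2,-4 -> gap=12, closing at 2/unit, collide at t=6
Pair (1,2): pos 12,14 vel -4,1 -> not approaching (rel speed -5 <= 0)
Pair (2,3): pos 14,15 vel 1,-1 -> gap=1, closing at 2/unit, collide at t=1/2
Earliest collision: t=1/2 between 2 and 3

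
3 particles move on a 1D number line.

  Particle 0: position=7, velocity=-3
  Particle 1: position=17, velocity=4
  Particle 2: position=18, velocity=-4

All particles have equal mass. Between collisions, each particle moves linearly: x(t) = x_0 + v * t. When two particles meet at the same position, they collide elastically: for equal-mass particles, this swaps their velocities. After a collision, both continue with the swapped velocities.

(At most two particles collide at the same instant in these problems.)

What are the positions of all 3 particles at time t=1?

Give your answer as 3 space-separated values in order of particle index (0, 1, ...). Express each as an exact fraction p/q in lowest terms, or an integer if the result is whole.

Collision at t=1/8: particles 1 and 2 swap velocities; positions: p0=53/8 p1=35/2 p2=35/2; velocities now: v0=-3 v1=-4 v2=4
Advance to t=1 (no further collisions before then); velocities: v0=-3 v1=-4 v2=4; positions = 4 14 21

Answer: 4 14 21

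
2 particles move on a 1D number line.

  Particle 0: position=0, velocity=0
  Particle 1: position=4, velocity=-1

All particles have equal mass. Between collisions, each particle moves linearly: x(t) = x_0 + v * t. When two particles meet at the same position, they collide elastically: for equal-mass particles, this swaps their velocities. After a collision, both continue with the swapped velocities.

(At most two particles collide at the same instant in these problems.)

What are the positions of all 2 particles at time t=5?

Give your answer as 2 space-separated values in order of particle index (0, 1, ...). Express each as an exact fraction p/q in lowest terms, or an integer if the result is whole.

Collision at t=4: particles 0 and 1 swap velocities; positions: p0=0 p1=0; velocities now: v0=-1 v1=0
Advance to t=5 (no further collisions before then); velocities: v0=-1 v1=0; positions = -1 0

Answer: -1 0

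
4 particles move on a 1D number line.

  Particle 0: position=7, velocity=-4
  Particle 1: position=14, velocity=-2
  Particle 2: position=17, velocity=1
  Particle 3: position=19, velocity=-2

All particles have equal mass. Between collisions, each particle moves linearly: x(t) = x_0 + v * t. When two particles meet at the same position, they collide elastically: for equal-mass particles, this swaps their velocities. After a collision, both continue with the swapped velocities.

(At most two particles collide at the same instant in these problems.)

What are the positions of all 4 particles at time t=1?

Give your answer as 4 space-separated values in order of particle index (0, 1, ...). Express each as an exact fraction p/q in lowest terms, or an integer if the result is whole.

Answer: 3 12 17 18

Derivation:
Collision at t=2/3: particles 2 and 3 swap velocities; positions: p0=13/3 p1=38/3 p2=53/3 p3=53/3; velocities now: v0=-4 v1=-2 v2=-2 v3=1
Advance to t=1 (no further collisions before then); velocities: v0=-4 v1=-2 v2=-2 v3=1; positions = 3 12 17 18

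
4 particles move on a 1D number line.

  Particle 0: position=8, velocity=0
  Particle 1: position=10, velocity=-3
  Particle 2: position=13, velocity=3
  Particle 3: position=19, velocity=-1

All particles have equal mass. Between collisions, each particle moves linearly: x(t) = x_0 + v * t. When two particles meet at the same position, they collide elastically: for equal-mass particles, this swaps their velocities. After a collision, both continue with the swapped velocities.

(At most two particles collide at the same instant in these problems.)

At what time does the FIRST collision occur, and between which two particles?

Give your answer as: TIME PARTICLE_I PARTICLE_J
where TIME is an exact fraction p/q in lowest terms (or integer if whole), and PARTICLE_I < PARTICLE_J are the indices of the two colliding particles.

Pair (0,1): pos 8,10 vel 0,-3 -> gap=2, closing at 3/unit, collide at t=2/3
Pair (1,2): pos 10,13 vel -3,3 -> not approaching (rel speed -6 <= 0)
Pair (2,3): pos 13,19 vel 3,-1 -> gap=6, closing at 4/unit, collide at t=3/2
Earliest collision: t=2/3 between 0 and 1

Answer: 2/3 0 1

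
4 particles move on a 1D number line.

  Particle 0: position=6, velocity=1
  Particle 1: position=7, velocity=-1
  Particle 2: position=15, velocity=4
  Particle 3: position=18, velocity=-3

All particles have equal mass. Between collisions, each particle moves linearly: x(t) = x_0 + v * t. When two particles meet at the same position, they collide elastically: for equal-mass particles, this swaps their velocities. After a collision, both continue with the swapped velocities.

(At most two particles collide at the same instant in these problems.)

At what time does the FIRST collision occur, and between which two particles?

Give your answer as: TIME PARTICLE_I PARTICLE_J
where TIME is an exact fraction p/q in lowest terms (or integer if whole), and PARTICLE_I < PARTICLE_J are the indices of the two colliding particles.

Answer: 3/7 2 3

Derivation:
Pair (0,1): pos 6,7 vel 1,-1 -> gap=1, closing at 2/unit, collide at t=1/2
Pair (1,2): pos 7,15 vel -1,4 -> not approaching (rel speed -5 <= 0)
Pair (2,3): pos 15,18 vel 4,-3 -> gap=3, closing at 7/unit, collide at t=3/7
Earliest collision: t=3/7 between 2 and 3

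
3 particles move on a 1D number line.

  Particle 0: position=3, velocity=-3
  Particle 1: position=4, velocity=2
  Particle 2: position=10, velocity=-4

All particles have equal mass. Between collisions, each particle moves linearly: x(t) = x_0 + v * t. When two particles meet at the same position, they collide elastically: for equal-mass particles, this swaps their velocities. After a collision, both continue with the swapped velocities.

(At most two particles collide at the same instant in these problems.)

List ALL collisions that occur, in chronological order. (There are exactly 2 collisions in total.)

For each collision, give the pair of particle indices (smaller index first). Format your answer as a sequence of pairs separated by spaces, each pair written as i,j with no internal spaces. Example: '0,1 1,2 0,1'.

Collision at t=1: particles 1 and 2 swap velocities; positions: p0=0 p1=6 p2=6; velocities now: v0=-3 v1=-4 v2=2
Collision at t=7: particles 0 and 1 swap velocities; positions: p0=-18 p1=-18 p2=18; velocities now: v0=-4 v1=-3 v2=2

Answer: 1,2 0,1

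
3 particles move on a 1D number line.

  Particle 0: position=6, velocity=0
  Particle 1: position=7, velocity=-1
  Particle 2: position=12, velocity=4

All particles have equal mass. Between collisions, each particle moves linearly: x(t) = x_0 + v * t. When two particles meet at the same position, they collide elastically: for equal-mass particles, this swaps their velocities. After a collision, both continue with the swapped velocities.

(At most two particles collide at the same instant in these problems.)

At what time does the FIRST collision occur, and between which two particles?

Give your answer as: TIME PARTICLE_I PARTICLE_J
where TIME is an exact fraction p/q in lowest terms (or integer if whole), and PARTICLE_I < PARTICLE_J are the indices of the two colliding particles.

Pair (0,1): pos 6,7 vel 0,-1 -> gap=1, closing at 1/unit, collide at t=1
Pair (1,2): pos 7,12 vel -1,4 -> not approaching (rel speed -5 <= 0)
Earliest collision: t=1 between 0 and 1

Answer: 1 0 1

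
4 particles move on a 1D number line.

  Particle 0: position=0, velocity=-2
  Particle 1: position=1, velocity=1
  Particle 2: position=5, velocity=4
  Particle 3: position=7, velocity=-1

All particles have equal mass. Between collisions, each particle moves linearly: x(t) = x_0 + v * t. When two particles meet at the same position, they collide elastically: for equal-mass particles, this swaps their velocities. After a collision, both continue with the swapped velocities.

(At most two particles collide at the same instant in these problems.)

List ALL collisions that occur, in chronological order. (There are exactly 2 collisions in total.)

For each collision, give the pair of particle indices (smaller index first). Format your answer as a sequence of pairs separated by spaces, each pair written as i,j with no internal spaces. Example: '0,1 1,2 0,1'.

Collision at t=2/5: particles 2 and 3 swap velocities; positions: p0=-4/5 p1=7/5 p2=33/5 p3=33/5; velocities now: v0=-2 v1=1 v2=-1 v3=4
Collision at t=3: particles 1 and 2 swap velocities; positions: p0=-6 p1=4 p2=4 p3=17; velocities now: v0=-2 v1=-1 v2=1 v3=4

Answer: 2,3 1,2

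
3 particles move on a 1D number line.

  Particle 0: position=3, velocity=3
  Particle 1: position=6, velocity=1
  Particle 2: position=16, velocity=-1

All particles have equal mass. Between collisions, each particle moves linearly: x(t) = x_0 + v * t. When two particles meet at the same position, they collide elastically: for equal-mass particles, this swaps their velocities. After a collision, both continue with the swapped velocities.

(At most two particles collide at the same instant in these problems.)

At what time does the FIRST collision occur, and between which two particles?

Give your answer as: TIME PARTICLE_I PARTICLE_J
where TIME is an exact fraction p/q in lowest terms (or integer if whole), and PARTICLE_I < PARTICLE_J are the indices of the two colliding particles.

Pair (0,1): pos 3,6 vel 3,1 -> gap=3, closing at 2/unit, collide at t=3/2
Pair (1,2): pos 6,16 vel 1,-1 -> gap=10, closing at 2/unit, collide at t=5
Earliest collision: t=3/2 between 0 and 1

Answer: 3/2 0 1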